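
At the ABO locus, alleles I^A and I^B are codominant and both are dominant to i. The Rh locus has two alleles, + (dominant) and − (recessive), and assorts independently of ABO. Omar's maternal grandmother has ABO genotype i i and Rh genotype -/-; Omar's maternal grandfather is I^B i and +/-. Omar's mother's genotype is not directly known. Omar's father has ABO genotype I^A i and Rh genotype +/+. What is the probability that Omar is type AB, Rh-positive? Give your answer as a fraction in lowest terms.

Omar's mother's ABO genotype from i i × I^B i: 1/2 I^B i, 1/2 i i.
Crossing each possibility with the father I^A i and summing P(type AB): 1/2·1/4 + 1/2·0 = 1/8.
Similarly for Rh via the mother's Rh distribution: P(Rh+) = 1.
Independent loci: 1/8 × 1 = 1/8.

1/8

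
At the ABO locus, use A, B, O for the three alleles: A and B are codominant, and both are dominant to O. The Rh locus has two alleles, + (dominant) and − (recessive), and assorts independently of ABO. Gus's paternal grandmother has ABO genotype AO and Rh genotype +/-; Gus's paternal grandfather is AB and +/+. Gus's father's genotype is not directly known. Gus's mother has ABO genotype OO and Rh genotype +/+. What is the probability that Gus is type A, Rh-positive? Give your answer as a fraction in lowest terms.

1/2

Gus's father's ABO genotype from AO × AB: 1/4 AA, 1/4 AB, 1/4 AO, 1/4 BO.
Crossing each possibility with the mother OO and summing P(type A): 1/4·1 + 1/4·1/2 + 1/4·1/2 + 1/4·0 = 1/2.
Similarly for Rh via the father's Rh distribution: P(Rh+) = 1.
Independent loci: 1/2 × 1 = 1/2.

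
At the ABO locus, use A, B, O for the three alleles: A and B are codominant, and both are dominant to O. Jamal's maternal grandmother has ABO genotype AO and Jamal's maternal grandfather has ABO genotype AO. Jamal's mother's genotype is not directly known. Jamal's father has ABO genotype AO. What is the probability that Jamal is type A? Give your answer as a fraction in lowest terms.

Jamal's mother's ABO genotype from AO × AO: 1/4 AA, 1/2 AO, 1/4 OO.
Crossing each possibility with the father AO and summing P(type A): 1/4·1 + 1/2·3/4 + 1/4·1/2 = 3/4.

3/4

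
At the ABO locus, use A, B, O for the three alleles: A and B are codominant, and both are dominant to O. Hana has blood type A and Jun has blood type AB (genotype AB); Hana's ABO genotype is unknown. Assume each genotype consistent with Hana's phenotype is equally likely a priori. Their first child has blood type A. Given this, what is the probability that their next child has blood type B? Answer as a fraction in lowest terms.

Possible genotypes: Hana ∈ {AA, AO}; Jun ∈ {AB}.
Weight each parental genotype pair by prior × P(type-A child):
  AA × AB: posterior weight 1/2; P(next child type B) = 0.
  AO × AB: posterior weight 1/2; P(next child type B) = 1/4.
Weighted sum = 1/8.

1/8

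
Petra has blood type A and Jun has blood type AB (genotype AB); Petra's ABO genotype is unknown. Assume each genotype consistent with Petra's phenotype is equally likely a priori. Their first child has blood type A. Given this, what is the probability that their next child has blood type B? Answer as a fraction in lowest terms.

1/8

Possible genotypes: Petra ∈ {AA, AO}; Jun ∈ {AB}.
Weight each parental genotype pair by prior × P(type-A child):
  AA × AB: posterior weight 1/2; P(next child type B) = 0.
  AO × AB: posterior weight 1/2; P(next child type B) = 1/4.
Weighted sum = 1/8.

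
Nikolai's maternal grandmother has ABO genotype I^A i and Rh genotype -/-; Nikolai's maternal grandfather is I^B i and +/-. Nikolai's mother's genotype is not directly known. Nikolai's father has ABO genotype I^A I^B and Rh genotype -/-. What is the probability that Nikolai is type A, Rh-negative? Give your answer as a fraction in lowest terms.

Nikolai's mother's ABO genotype from I^A i × I^B i: 1/4 I^A I^B, 1/4 I^A i, 1/4 I^B i, 1/4 i i.
Crossing each possibility with the father I^A I^B and summing P(type A): 1/4·1/4 + 1/4·1/2 + 1/4·1/4 + 1/4·1/2 = 3/8.
Similarly for Rh via the mother's Rh distribution: P(Rh-) = 3/4.
Independent loci: 3/8 × 3/4 = 9/32.

9/32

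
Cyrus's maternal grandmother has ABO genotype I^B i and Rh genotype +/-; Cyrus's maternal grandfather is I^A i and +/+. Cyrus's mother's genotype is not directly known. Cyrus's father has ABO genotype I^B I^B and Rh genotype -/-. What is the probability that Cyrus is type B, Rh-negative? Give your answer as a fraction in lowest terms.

3/16

Cyrus's mother's ABO genotype from I^B i × I^A i: 1/4 I^A I^B, 1/4 I^A i, 1/4 I^B i, 1/4 i i.
Crossing each possibility with the father I^B I^B and summing P(type B): 1/4·1/2 + 1/4·1/2 + 1/4·1 + 1/4·1 = 3/4.
Similarly for Rh via the mother's Rh distribution: P(Rh-) = 1/4.
Independent loci: 3/4 × 1/4 = 3/16.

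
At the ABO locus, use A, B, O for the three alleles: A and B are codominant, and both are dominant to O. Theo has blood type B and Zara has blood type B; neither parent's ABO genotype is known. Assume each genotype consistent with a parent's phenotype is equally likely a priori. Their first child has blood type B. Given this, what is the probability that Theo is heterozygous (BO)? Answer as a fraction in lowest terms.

Possible genotypes: Theo ∈ {BB, BO}; Zara ∈ {BB, BO}.
Weight each parental genotype pair by prior × P(type-B child):
  BB × BB: posterior weight 4/15.
  BB × BO: posterior weight 4/15.
  BO × BB: posterior weight 4/15.
  BO × BO: posterior weight 1/5.
Sum the posterior weight over pairs where Theo is BO: 7/15.

7/15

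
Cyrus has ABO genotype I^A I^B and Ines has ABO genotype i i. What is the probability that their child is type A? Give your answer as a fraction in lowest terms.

ABO cross I^A I^B × i i → offspring phenotypes: 1/2 A, 1/2 B.
So P(type A) = 1/2.

1/2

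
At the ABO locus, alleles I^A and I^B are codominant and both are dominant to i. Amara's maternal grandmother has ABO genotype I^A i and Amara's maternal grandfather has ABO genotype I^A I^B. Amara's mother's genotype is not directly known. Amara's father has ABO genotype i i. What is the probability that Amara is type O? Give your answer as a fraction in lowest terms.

Amara's mother's ABO genotype from I^A i × I^A I^B: 1/4 I^A I^A, 1/4 I^A I^B, 1/4 I^A i, 1/4 I^B i.
Crossing each possibility with the father i i and summing P(type O): 1/4·0 + 1/4·0 + 1/4·1/2 + 1/4·1/2 = 1/4.

1/4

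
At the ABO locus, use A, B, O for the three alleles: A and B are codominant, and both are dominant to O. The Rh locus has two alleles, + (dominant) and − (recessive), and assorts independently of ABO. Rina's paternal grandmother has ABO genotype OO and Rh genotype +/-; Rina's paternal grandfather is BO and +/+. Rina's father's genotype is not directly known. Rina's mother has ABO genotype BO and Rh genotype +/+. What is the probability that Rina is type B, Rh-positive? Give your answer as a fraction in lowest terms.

5/8

Rina's father's ABO genotype from OO × BO: 1/2 BO, 1/2 OO.
Crossing each possibility with the mother BO and summing P(type B): 1/2·3/4 + 1/2·1/2 = 5/8.
Similarly for Rh via the father's Rh distribution: P(Rh+) = 1.
Independent loci: 5/8 × 1 = 5/8.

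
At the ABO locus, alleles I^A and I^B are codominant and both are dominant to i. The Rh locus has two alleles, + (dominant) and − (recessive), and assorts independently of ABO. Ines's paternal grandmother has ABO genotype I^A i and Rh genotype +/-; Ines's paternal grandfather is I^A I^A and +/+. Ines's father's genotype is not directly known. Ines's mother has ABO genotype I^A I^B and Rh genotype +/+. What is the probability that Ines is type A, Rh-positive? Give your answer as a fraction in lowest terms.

1/2

Ines's father's ABO genotype from I^A i × I^A I^A: 1/2 I^A I^A, 1/2 I^A i.
Crossing each possibility with the mother I^A I^B and summing P(type A): 1/2·1/2 + 1/2·1/2 = 1/2.
Similarly for Rh via the father's Rh distribution: P(Rh+) = 1.
Independent loci: 1/2 × 1 = 1/2.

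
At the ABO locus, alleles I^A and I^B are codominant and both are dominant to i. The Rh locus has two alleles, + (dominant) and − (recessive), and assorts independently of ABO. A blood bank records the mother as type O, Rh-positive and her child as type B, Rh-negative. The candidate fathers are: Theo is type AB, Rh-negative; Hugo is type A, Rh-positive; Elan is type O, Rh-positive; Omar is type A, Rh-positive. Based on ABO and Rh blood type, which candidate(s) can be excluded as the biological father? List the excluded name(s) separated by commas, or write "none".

A candidate is excluded only if no genotype consistent with his phenotype could produce a type B, Rh-negative child with a type O, Rh-positive mother.
Hugo (type A, Rh+): no genotype consistent with that phenotype can produce a type-B Rh- child with a type-O mother.
Elan (type O, Rh+): no genotype consistent with that phenotype can produce a type-B Rh- child with a type-O mother.
Omar (type A, Rh+): no genotype consistent with that phenotype can produce a type-B Rh- child with a type-O mother.

Hugo, Elan, Omar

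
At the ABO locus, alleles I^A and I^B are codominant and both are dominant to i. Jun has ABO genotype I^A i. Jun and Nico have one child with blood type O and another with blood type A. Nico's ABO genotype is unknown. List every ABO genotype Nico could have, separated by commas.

For each candidate genotype of Nico, check whether crossing it with I^A i can produce every observed child phenotype.
  I^A I^A → possible child types {A} ✗
  I^A I^B → possible child types {A, B, AB} ✗
  I^A i → possible child types {O, A} ✓
  I^B I^B → possible child types {B, AB} ✗
  I^B i → possible child types {O, A, B, AB} ✓
  i i → possible child types {O, A} ✓

I^A i, I^B i, i i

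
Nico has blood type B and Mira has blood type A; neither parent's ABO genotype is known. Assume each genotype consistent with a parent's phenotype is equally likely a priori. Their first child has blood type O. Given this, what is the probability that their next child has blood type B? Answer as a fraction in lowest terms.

Possible genotypes: Nico ∈ {BB, BO}; Mira ∈ {AA, AO}.
Weight each parental genotype pair by prior × P(type-O child):
  BO × AO: posterior weight 1; P(next child type B) = 1/4.
Weighted sum = 1/4.

1/4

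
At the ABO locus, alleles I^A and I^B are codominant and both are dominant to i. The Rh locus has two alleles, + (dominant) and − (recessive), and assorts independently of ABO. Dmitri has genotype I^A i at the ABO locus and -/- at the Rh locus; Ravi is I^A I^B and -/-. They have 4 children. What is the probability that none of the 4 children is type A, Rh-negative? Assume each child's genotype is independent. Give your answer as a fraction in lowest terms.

ABO cross I^A i × I^A I^B → 1/2 A, 1/4 B, 1/4 AB.
Rh cross -/- × -/- → 1 Rh-; so P(type A, Rh-negative) = 1/2 × 1 = 1/2 per child.
P(not type A, Rh-negative) = 1/2 for one child; (1/2)^4 = 1/16.

1/16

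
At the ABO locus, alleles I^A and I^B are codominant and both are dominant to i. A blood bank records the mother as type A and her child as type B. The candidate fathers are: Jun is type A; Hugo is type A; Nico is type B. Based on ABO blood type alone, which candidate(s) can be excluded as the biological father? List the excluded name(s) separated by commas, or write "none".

A candidate is excluded only if no genotype consistent with his phenotype could produce a type B child with a type A mother.
Jun (type A): no genotype consistent with that phenotype can produce a type-B child with a type-A mother.
Hugo (type A): no genotype consistent with that phenotype can produce a type-B child with a type-A mother.

Jun, Hugo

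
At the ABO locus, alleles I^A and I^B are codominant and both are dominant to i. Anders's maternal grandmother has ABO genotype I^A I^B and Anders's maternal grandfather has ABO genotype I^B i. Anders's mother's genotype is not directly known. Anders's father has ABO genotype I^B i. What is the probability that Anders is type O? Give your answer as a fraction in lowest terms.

Anders's mother's ABO genotype from I^A I^B × I^B i: 1/4 I^A I^B, 1/4 I^A i, 1/4 I^B I^B, 1/4 I^B i.
Crossing each possibility with the father I^B i and summing P(type O): 1/4·0 + 1/4·1/4 + 1/4·0 + 1/4·1/4 = 1/8.

1/8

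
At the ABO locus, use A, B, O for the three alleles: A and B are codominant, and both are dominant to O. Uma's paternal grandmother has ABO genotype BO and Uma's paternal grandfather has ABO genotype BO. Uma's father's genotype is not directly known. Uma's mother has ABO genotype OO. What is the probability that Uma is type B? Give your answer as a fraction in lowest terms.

1/2

Uma's father's ABO genotype from BO × BO: 1/4 BB, 1/2 BO, 1/4 OO.
Crossing each possibility with the mother OO and summing P(type B): 1/4·1 + 1/2·1/2 + 1/4·0 = 1/2.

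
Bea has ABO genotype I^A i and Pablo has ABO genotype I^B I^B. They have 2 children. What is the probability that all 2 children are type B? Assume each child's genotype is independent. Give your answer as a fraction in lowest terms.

ABO cross I^A i × I^B I^B → 1/2 B, 1/2 AB.
So P(type B) = 1/2 per child.
All 2 independent: (1/2)^2 = 1/4.

1/4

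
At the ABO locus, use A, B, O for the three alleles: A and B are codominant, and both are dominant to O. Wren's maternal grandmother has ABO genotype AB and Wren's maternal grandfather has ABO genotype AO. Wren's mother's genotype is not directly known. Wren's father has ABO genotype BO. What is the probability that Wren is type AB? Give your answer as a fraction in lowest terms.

1/4

Wren's mother's ABO genotype from AB × AO: 1/4 AA, 1/4 AB, 1/4 AO, 1/4 BO.
Crossing each possibility with the father BO and summing P(type AB): 1/4·1/2 + 1/4·1/4 + 1/4·1/4 + 1/4·0 = 1/4.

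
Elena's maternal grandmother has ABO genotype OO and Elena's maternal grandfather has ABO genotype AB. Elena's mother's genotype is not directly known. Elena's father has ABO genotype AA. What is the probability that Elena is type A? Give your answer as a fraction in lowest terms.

Elena's mother's ABO genotype from OO × AB: 1/2 AO, 1/2 BO.
Crossing each possibility with the father AA and summing P(type A): 1/2·1 + 1/2·1/2 = 3/4.

3/4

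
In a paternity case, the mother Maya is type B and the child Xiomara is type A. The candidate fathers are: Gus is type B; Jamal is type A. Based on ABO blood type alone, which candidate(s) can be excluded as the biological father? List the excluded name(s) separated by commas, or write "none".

A candidate is excluded only if no genotype consistent with his phenotype could produce a type A child with a type B mother.
Gus (type B): no genotype consistent with that phenotype can produce a type-A child with a type-B mother.

Gus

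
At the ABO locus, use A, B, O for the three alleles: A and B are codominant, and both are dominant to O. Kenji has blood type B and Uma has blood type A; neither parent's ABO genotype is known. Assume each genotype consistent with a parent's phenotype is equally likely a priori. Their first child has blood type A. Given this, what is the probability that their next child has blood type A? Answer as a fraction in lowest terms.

5/12

Possible genotypes: Kenji ∈ {BB, BO}; Uma ∈ {AA, AO}.
Weight each parental genotype pair by prior × P(type-A child):
  BO × AA: posterior weight 2/3; P(next child type A) = 1/2.
  BO × AO: posterior weight 1/3; P(next child type A) = 1/4.
Weighted sum = 5/12.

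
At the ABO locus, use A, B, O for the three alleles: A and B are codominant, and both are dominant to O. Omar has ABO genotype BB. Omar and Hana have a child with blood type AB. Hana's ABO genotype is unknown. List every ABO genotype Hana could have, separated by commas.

For each candidate genotype of Hana, check whether crossing it with BB can produce every observed child phenotype.
  AA → possible child types {AB} ✓
  AB → possible child types {B, AB} ✓
  AO → possible child types {B, AB} ✓
  BB → possible child types {B} ✗
  BO → possible child types {B} ✗
  OO → possible child types {B} ✗

AA, AB, AO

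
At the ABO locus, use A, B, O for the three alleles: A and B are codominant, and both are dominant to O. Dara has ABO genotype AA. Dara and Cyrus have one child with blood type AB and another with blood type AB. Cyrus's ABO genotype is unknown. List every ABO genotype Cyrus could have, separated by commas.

For each candidate genotype of Cyrus, check whether crossing it with AA can produce every observed child phenotype.
  AA → possible child types {A} ✗
  AB → possible child types {A, AB} ✓
  AO → possible child types {A} ✗
  BB → possible child types {AB} ✓
  BO → possible child types {A, AB} ✓
  OO → possible child types {A} ✗

AB, BB, BO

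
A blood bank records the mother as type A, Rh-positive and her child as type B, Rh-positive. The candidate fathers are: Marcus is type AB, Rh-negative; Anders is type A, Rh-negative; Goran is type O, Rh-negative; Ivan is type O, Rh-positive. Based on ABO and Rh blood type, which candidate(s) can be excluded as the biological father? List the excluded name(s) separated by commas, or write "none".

Anders, Goran, Ivan

A candidate is excluded only if no genotype consistent with his phenotype could produce a type B, Rh-positive child with a type A, Rh-positive mother.
Anders (type A, Rh-): no genotype consistent with that phenotype can produce a type-B Rh+ child with a type-A mother.
Goran (type O, Rh-): no genotype consistent with that phenotype can produce a type-B Rh+ child with a type-A mother.
Ivan (type O, Rh+): no genotype consistent with that phenotype can produce a type-B Rh+ child with a type-A mother.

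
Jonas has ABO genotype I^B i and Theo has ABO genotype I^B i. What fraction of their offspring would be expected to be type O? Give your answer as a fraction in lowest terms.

1/4

ABO cross I^B i × I^B i → offspring phenotypes: 1/4 O, 3/4 B.
So P(type O) = 1/4.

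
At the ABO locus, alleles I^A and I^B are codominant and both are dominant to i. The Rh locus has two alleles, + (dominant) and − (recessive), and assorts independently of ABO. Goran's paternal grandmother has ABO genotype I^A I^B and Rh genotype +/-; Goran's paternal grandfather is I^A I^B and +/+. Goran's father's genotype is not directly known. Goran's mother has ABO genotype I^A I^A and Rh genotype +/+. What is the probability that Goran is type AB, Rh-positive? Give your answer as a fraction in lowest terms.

Goran's father's ABO genotype from I^A I^B × I^A I^B: 1/4 I^A I^A, 1/2 I^A I^B, 1/4 I^B I^B.
Crossing each possibility with the mother I^A I^A and summing P(type AB): 1/4·0 + 1/2·1/2 + 1/4·1 = 1/2.
Similarly for Rh via the father's Rh distribution: P(Rh+) = 1.
Independent loci: 1/2 × 1 = 1/2.

1/2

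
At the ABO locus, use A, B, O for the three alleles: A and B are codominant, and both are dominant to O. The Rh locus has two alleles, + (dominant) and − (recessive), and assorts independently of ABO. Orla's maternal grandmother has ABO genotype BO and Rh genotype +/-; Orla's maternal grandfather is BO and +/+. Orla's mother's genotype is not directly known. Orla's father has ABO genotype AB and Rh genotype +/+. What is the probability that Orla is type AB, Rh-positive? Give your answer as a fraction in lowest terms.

Orla's mother's ABO genotype from BO × BO: 1/4 BB, 1/2 BO, 1/4 OO.
Crossing each possibility with the father AB and summing P(type AB): 1/4·1/2 + 1/2·1/4 + 1/4·0 = 1/4.
Similarly for Rh via the mother's Rh distribution: P(Rh+) = 1.
Independent loci: 1/4 × 1 = 1/4.

1/4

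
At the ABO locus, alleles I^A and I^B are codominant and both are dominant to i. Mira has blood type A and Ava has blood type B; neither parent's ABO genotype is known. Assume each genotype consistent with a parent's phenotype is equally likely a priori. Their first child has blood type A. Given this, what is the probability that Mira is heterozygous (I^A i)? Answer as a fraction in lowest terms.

1/3

Possible genotypes: Mira ∈ {I^A I^A, I^A i}; Ava ∈ {I^B I^B, I^B i}.
Weight each parental genotype pair by prior × P(type-A child):
  I^A I^A × I^B i: posterior weight 2/3.
  I^A i × I^B i: posterior weight 1/3.
Sum the posterior weight over pairs where Mira is I^A i: 1/3.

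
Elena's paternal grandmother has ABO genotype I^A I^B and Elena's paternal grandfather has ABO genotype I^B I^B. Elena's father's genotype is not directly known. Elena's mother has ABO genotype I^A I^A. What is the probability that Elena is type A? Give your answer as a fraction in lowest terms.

1/4

Elena's father's ABO genotype from I^A I^B × I^B I^B: 1/2 I^A I^B, 1/2 I^B I^B.
Crossing each possibility with the mother I^A I^A and summing P(type A): 1/2·1/2 + 1/2·0 = 1/4.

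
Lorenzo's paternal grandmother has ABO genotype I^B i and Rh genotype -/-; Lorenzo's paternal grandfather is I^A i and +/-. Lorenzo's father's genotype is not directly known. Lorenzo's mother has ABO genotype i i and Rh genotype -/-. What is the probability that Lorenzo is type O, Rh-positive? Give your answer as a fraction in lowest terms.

Lorenzo's father's ABO genotype from I^B i × I^A i: 1/4 I^A I^B, 1/4 I^A i, 1/4 I^B i, 1/4 i i.
Crossing each possibility with the mother i i and summing P(type O): 1/4·0 + 1/4·1/2 + 1/4·1/2 + 1/4·1 = 1/2.
Similarly for Rh via the father's Rh distribution: P(Rh+) = 1/4.
Independent loci: 1/2 × 1/4 = 1/8.

1/8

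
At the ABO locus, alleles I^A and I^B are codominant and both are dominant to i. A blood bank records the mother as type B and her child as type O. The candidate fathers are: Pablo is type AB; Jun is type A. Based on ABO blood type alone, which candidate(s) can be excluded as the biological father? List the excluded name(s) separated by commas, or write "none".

A candidate is excluded only if no genotype consistent with his phenotype could produce a type O child with a type B mother.
Pablo (type AB): no genotype consistent with that phenotype can produce a type-O child with a type-B mother.

Pablo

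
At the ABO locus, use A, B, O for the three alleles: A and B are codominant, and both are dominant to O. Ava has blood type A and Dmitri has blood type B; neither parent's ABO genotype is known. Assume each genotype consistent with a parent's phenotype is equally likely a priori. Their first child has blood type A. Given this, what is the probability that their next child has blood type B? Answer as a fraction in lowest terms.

1/12

Possible genotypes: Ava ∈ {AA, AO}; Dmitri ∈ {BB, BO}.
Weight each parental genotype pair by prior × P(type-A child):
  AA × BO: posterior weight 2/3; P(next child type B) = 0.
  AO × BO: posterior weight 1/3; P(next child type B) = 1/4.
Weighted sum = 1/12.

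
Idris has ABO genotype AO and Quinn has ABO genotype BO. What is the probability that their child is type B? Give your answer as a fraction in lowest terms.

ABO cross AO × BO → offspring phenotypes: 1/4 O, 1/4 A, 1/4 B, 1/4 AB.
So P(type B) = 1/4.

1/4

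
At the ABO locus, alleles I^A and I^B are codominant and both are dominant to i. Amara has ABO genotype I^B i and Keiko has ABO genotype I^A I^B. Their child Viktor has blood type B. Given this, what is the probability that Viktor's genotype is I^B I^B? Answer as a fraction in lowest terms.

1/2

Cross I^B i × I^A I^B → 1/4 I^A I^B, 1/4 I^A i, 1/4 I^B I^B, 1/4 I^B i.
Type-B genotypes among offspring: I^B I^B (1/4), I^B i (1/4); total 1/2.
P(I^B I^B | type B) = (1/4) / (1/2) = 1/2.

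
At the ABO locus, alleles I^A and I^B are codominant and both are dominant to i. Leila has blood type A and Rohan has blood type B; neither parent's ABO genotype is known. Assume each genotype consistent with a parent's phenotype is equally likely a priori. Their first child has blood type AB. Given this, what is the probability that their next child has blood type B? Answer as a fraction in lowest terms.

5/36

Possible genotypes: Leila ∈ {I^A I^A, I^A i}; Rohan ∈ {I^B I^B, I^B i}.
Weight each parental genotype pair by prior × P(type-AB child):
  I^A I^A × I^B I^B: posterior weight 4/9; P(next child type B) = 0.
  I^A I^A × I^B i: posterior weight 2/9; P(next child type B) = 0.
  I^A i × I^B I^B: posterior weight 2/9; P(next child type B) = 1/2.
  I^A i × I^B i: posterior weight 1/9; P(next child type B) = 1/4.
Weighted sum = 5/36.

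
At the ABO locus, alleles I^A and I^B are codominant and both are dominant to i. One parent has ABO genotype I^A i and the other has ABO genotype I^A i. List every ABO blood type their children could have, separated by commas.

O, A

Gametes from I^A i × I^A i give offspring ABO genotypes I^A I^A, I^A i, i i, i.e. phenotypes O, A.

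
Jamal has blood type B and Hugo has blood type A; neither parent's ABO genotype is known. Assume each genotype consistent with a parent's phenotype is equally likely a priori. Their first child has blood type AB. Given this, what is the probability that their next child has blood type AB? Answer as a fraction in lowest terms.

25/36

Possible genotypes: Jamal ∈ {I^B I^B, I^B i}; Hugo ∈ {I^A I^A, I^A i}.
Weight each parental genotype pair by prior × P(type-AB child):
  I^B I^B × I^A I^A: posterior weight 4/9; P(next child type AB) = 1.
  I^B I^B × I^A i: posterior weight 2/9; P(next child type AB) = 1/2.
  I^B i × I^A I^A: posterior weight 2/9; P(next child type AB) = 1/2.
  I^B i × I^A i: posterior weight 1/9; P(next child type AB) = 1/4.
Weighted sum = 25/36.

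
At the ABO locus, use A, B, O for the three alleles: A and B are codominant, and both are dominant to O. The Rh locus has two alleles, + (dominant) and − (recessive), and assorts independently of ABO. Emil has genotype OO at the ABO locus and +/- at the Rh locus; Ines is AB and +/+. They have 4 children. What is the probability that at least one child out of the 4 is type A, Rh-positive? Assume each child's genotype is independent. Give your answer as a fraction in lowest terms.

ABO cross OO × AB → 1/2 A, 1/2 B.
Rh cross +/- × +/+ → 1 Rh+; so P(type A, Rh-positive) = 1/2 × 1 = 1/2 per child.
P(none) = (1/2)^4 = 1/16; P(at least one) = 1 − 1/16 = 15/16.

15/16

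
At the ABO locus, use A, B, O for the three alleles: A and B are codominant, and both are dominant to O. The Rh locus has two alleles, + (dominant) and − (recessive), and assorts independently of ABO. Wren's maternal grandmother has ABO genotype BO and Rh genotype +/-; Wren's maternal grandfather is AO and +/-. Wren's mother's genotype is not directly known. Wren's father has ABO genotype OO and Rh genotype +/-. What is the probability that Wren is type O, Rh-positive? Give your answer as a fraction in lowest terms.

3/8

Wren's mother's ABO genotype from BO × AO: 1/4 AB, 1/4 AO, 1/4 BO, 1/4 OO.
Crossing each possibility with the father OO and summing P(type O): 1/4·0 + 1/4·1/2 + 1/4·1/2 + 1/4·1 = 1/2.
Similarly for Rh via the mother's Rh distribution: P(Rh+) = 3/4.
Independent loci: 1/2 × 3/4 = 3/8.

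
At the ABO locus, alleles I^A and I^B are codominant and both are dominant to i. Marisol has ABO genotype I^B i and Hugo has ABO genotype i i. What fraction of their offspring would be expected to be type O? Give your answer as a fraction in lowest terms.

1/2

ABO cross I^B i × i i → offspring phenotypes: 1/2 O, 1/2 B.
So P(type O) = 1/2.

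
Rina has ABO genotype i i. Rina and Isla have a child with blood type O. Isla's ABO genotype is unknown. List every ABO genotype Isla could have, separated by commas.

I^A i, I^B i, i i

For each candidate genotype of Isla, check whether crossing it with i i can produce every observed child phenotype.
  I^A I^A → possible child types {A} ✗
  I^A I^B → possible child types {A, B} ✗
  I^A i → possible child types {O, A} ✓
  I^B I^B → possible child types {B} ✗
  I^B i → possible child types {O, B} ✓
  i i → possible child types {O} ✓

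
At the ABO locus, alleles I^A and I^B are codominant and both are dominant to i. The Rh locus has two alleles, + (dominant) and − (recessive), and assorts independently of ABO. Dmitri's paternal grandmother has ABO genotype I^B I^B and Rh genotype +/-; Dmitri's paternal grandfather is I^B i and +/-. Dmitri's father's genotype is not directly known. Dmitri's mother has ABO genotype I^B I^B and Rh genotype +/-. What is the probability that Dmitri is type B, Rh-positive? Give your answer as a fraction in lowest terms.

Dmitri's father's ABO genotype from I^B I^B × I^B i: 1/2 I^B I^B, 1/2 I^B i.
Crossing each possibility with the mother I^B I^B and summing P(type B): 1/2·1 + 1/2·1 = 1.
Similarly for Rh via the father's Rh distribution: P(Rh+) = 3/4.
Independent loci: 1 × 3/4 = 3/4.

3/4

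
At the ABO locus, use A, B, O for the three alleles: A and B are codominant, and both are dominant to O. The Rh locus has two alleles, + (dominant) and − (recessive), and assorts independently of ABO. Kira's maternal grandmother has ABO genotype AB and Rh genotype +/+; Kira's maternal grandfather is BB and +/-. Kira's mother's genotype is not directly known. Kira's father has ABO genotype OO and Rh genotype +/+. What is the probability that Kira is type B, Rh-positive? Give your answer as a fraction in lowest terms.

Kira's mother's ABO genotype from AB × BB: 1/2 AB, 1/2 BB.
Crossing each possibility with the father OO and summing P(type B): 1/2·1/2 + 1/2·1 = 3/4.
Similarly for Rh via the mother's Rh distribution: P(Rh+) = 1.
Independent loci: 3/4 × 1 = 3/4.

3/4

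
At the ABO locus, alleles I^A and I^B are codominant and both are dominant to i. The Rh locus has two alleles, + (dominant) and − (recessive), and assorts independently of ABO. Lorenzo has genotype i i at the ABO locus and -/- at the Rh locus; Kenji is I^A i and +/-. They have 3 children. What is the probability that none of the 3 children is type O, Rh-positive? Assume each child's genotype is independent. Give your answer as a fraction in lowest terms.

27/64

ABO cross i i × I^A i → 1/2 O, 1/2 A.
Rh cross -/- × +/- → 1/2 Rh+, 1/2 Rh-; so P(type O, Rh-positive) = 1/2 × 1/2 = 1/4 per child.
P(not type O, Rh-positive) = 3/4 for one child; (3/4)^3 = 27/64.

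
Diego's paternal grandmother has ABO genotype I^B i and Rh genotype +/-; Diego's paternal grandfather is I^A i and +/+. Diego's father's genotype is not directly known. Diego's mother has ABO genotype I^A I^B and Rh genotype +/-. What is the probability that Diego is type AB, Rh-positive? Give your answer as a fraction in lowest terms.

Diego's father's ABO genotype from I^B i × I^A i: 1/4 I^A I^B, 1/4 I^A i, 1/4 I^B i, 1/4 i i.
Crossing each possibility with the mother I^A I^B and summing P(type AB): 1/4·1/2 + 1/4·1/4 + 1/4·1/4 + 1/4·0 = 1/4.
Similarly for Rh via the father's Rh distribution: P(Rh+) = 7/8.
Independent loci: 1/4 × 7/8 = 7/32.

7/32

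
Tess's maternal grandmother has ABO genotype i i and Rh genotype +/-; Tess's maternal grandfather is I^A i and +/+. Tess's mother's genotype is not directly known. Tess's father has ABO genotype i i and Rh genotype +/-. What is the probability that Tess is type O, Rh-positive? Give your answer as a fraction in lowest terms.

Tess's mother's ABO genotype from i i × I^A i: 1/2 I^A i, 1/2 i i.
Crossing each possibility with the father i i and summing P(type O): 1/2·1/2 + 1/2·1 = 3/4.
Similarly for Rh via the mother's Rh distribution: P(Rh+) = 7/8.
Independent loci: 3/4 × 7/8 = 21/32.

21/32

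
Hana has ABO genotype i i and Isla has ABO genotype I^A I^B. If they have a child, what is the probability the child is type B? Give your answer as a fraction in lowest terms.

1/2

ABO cross i i × I^A I^B → offspring phenotypes: 1/2 A, 1/2 B.
So P(type B) = 1/2.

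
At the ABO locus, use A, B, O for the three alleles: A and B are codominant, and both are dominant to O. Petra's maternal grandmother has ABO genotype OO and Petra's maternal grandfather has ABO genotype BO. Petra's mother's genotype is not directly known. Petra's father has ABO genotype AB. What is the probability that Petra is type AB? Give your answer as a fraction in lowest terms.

Petra's mother's ABO genotype from OO × BO: 1/2 BO, 1/2 OO.
Crossing each possibility with the father AB and summing P(type AB): 1/2·1/4 + 1/2·0 = 1/8.

1/8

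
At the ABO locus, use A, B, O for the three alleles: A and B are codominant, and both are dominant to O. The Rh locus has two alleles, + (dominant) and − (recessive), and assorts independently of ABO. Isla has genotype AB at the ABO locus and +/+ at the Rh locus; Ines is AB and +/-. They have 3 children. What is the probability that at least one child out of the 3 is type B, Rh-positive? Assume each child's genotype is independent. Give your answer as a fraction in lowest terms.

37/64

ABO cross AB × AB → 1/4 A, 1/4 B, 1/2 AB.
Rh cross +/+ × +/- → 1 Rh+; so P(type B, Rh-positive) = 1/4 × 1 = 1/4 per child.
P(none) = (3/4)^3 = 27/64; P(at least one) = 1 − 27/64 = 37/64.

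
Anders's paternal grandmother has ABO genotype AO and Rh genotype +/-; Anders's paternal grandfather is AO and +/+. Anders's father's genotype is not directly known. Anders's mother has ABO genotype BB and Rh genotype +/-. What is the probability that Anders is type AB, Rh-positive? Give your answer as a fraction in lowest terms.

7/16

Anders's father's ABO genotype from AO × AO: 1/4 AA, 1/2 AO, 1/4 OO.
Crossing each possibility with the mother BB and summing P(type AB): 1/4·1 + 1/2·1/2 + 1/4·0 = 1/2.
Similarly for Rh via the father's Rh distribution: P(Rh+) = 7/8.
Independent loci: 1/2 × 7/8 = 7/16.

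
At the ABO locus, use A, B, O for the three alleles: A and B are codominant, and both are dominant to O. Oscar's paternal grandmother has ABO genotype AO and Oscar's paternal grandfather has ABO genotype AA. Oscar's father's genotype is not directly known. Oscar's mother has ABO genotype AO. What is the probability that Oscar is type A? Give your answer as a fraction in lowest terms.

7/8

Oscar's father's ABO genotype from AO × AA: 1/2 AA, 1/2 AO.
Crossing each possibility with the mother AO and summing P(type A): 1/2·1 + 1/2·3/4 = 7/8.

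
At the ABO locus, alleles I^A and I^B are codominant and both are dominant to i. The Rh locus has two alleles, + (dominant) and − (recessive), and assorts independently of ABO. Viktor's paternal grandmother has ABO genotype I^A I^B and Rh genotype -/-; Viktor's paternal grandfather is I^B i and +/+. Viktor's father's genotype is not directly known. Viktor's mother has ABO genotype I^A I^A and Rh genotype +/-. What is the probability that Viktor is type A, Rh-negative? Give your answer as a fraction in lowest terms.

1/8

Viktor's father's ABO genotype from I^A I^B × I^B i: 1/4 I^A I^B, 1/4 I^A i, 1/4 I^B I^B, 1/4 I^B i.
Crossing each possibility with the mother I^A I^A and summing P(type A): 1/4·1/2 + 1/4·1 + 1/4·0 + 1/4·1/2 = 1/2.
Similarly for Rh via the father's Rh distribution: P(Rh-) = 1/4.
Independent loci: 1/2 × 1/4 = 1/8.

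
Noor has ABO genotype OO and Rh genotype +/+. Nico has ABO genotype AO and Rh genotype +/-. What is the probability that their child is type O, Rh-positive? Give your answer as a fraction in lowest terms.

1/2

ABO cross OO × AO → offspring phenotypes: 1/2 O, 1/2 A.
Rh cross +/+ × +/- → 1 Rh+.
Independent loci: P(type O, Rh-positive) = 1/2 × 1 = 1/2.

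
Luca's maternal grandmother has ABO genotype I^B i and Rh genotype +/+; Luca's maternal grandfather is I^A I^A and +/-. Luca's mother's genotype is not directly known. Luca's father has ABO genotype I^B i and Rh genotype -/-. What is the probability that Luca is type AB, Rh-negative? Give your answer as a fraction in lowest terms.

Luca's mother's ABO genotype from I^B i × I^A I^A: 1/2 I^A I^B, 1/2 I^A i.
Crossing each possibility with the father I^B i and summing P(type AB): 1/2·1/4 + 1/2·1/4 = 1/4.
Similarly for Rh via the mother's Rh distribution: P(Rh-) = 1/4.
Independent loci: 1/4 × 1/4 = 1/16.

1/16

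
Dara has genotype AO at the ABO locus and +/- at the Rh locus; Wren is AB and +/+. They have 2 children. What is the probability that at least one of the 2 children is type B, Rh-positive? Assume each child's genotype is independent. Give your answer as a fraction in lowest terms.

ABO cross AO × AB → 1/2 A, 1/4 B, 1/4 AB.
Rh cross +/- × +/+ → 1 Rh+; so P(type B, Rh-positive) = 1/4 × 1 = 1/4 per child.
P(none) = (3/4)^2 = 9/16; P(at least one) = 1 − 9/16 = 7/16.

7/16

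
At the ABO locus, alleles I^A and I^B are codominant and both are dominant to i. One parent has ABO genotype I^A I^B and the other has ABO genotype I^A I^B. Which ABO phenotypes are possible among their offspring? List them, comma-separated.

A, B, AB

Gametes from I^A I^B × I^A I^B give offspring ABO genotypes I^A I^A, I^A I^B, I^B I^B, i.e. phenotypes A, B, AB.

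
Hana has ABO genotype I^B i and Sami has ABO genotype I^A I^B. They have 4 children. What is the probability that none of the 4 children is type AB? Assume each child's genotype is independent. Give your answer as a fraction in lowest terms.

81/256

ABO cross I^B i × I^A I^B → 1/4 A, 1/2 B, 1/4 AB.
So P(type AB) = 1/4 per child.
P(not type AB) = 3/4 for one child; (3/4)^4 = 81/256.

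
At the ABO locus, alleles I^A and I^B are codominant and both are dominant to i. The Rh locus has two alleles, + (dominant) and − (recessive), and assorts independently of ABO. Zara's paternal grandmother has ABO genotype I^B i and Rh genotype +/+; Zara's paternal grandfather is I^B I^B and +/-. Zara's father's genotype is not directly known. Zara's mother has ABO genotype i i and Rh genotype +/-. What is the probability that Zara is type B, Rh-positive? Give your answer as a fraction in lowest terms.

Zara's father's ABO genotype from I^B i × I^B I^B: 1/2 I^B I^B, 1/2 I^B i.
Crossing each possibility with the mother i i and summing P(type B): 1/2·1 + 1/2·1/2 = 3/4.
Similarly for Rh via the father's Rh distribution: P(Rh+) = 7/8.
Independent loci: 3/4 × 7/8 = 21/32.

21/32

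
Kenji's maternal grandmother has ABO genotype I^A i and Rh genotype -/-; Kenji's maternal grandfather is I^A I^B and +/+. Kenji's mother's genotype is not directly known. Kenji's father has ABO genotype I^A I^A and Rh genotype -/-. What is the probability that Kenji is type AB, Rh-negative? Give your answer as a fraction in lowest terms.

1/8

Kenji's mother's ABO genotype from I^A i × I^A I^B: 1/4 I^A I^A, 1/4 I^A I^B, 1/4 I^A i, 1/4 I^B i.
Crossing each possibility with the father I^A I^A and summing P(type AB): 1/4·0 + 1/4·1/2 + 1/4·0 + 1/4·1/2 = 1/4.
Similarly for Rh via the mother's Rh distribution: P(Rh-) = 1/2.
Independent loci: 1/4 × 1/2 = 1/8.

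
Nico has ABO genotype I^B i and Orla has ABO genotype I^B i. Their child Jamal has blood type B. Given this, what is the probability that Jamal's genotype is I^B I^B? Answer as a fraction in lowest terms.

1/3

Cross I^B i × I^B i → 1/4 I^B I^B, 1/2 I^B i, 1/4 i i.
Type-B genotypes among offspring: I^B I^B (1/4), I^B i (1/2); total 3/4.
P(I^B I^B | type B) = (1/4) / (3/4) = 1/3.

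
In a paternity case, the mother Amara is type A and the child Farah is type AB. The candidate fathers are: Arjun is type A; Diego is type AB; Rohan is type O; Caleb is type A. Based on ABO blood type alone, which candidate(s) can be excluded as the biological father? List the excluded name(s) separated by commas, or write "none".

A candidate is excluded only if no genotype consistent with his phenotype could produce a type AB child with a type A mother.
Arjun (type A): no genotype consistent with that phenotype can produce a type-AB child with a type-A mother.
Rohan (type O): no genotype consistent with that phenotype can produce a type-AB child with a type-A mother.
Caleb (type A): no genotype consistent with that phenotype can produce a type-AB child with a type-A mother.

Arjun, Rohan, Caleb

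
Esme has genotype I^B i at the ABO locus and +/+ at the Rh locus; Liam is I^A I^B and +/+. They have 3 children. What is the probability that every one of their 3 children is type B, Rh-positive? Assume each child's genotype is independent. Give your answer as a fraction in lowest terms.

ABO cross I^B i × I^A I^B → 1/4 A, 1/2 B, 1/4 AB.
Rh cross +/+ × +/+ → 1 Rh+; so P(type B, Rh-positive) = 1/2 × 1 = 1/2 per child.
All 3 independent: (1/2)^3 = 1/8.

1/8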